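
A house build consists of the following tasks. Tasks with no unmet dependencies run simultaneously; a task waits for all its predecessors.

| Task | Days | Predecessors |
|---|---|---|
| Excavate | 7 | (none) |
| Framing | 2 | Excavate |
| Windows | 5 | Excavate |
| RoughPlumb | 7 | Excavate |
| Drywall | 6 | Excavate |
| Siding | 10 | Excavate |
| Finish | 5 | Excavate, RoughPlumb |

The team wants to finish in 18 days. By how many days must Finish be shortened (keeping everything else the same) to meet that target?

Current finish: 19 days; target: 18.
Finish is on every critical path, so each day cut from Finish cuts the finish by one (this holds down to a finish of 17).
Need 19 − 18 = 1 day off Finish → Finish becomes 4 days, finish becomes 18.

1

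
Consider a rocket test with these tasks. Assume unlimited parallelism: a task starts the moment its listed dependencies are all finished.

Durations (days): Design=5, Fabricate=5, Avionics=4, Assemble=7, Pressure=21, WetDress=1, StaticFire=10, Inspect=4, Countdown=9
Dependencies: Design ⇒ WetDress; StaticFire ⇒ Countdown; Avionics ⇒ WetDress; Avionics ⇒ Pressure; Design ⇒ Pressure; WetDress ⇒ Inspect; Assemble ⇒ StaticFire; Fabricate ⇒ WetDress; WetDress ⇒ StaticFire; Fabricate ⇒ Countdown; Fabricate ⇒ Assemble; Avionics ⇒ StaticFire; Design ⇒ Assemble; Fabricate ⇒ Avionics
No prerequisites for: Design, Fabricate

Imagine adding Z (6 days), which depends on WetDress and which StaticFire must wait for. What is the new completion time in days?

Originally the job takes 31 days.
With Z inserted, StaticFire now waits for max(WetDress, Assemble, Avionics, Z).
New critical path: Fabricate→Avionics→WetDress→Z→StaticFire→Countdown = 5+4+1+6+10+9 = 35 ⇒ 35 days.

35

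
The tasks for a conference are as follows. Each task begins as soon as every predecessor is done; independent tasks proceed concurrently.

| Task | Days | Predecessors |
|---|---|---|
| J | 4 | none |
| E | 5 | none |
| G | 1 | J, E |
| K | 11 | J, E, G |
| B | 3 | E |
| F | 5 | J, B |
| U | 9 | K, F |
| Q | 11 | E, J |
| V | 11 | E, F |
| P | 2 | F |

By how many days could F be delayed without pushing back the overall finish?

2

E→G→K→U = 5+1+11+9 = 26 sets the makespan at 26 days.
F finishes as early as 13 and must finish by 15.
Float = 26 − 24 = 2.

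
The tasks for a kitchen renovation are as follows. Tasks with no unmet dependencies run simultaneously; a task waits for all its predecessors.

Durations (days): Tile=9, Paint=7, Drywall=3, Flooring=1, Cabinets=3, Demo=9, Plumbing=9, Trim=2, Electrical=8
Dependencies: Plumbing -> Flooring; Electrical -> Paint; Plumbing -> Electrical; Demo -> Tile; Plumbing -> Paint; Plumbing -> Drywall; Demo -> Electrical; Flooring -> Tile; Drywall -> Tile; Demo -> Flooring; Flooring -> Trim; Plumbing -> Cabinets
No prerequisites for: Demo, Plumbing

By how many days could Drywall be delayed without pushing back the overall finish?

3

Critical path: Demo→Electrical→Paint = 9+8+7 = 24, so the finish is 24 days.
Drywall finishes as early as 12 and must finish by 15.
So Drywall can slip 15 − 12 = 3 days.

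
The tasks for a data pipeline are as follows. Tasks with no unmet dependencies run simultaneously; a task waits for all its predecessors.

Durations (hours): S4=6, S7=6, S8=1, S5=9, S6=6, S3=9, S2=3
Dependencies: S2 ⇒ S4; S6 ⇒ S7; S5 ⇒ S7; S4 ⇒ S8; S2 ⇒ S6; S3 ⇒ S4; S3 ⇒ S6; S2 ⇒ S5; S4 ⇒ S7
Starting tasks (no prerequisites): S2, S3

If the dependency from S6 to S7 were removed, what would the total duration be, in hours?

Original critical path: S3→S4→S7 = 9+6+6 = 21 ⇒ 21 hours.
Dropping S6→S7 doesn't change S7's earliest start (15); another predecessor still binds.
New critical path: S3→S4→S7 = 9+6+6 = 21 ⇒ 21 hours.

21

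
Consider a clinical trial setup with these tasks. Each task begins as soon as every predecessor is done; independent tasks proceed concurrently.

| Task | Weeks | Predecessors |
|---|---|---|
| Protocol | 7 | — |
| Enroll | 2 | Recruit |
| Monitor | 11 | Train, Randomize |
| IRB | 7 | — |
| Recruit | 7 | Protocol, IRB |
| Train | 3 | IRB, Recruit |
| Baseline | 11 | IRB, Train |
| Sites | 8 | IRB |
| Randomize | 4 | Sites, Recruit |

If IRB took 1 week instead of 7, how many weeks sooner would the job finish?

Baseline: IRB→Sites→Randomize→Monitor = 7+8+4+11 = 30 → 30 weeks.
Since IRB is critical, the -6 change carries straight to that chain (now 24 weeks).
Now Protocol→Recruit→Randomize→Monitor = 7+7+4+11 = 29 is longest, so the finish becomes 29 weeks.
Change in finish: 29 − 30 = -1 weeks.

1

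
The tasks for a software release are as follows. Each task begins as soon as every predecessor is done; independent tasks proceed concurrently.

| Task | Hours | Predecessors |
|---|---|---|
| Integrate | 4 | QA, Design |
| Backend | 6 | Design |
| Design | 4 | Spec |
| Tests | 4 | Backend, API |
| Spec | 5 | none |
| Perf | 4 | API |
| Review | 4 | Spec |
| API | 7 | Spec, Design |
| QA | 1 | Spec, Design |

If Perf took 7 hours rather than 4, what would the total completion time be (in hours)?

Critical path before the change: Spec→Design→API→Perf = 5+4+7+4 = 20 giving 20 hours.
Since Perf is critical, the +3 change carries straight to that chain (now 23 hours).
No other chain overtakes it, so the finish is 23 hours.

23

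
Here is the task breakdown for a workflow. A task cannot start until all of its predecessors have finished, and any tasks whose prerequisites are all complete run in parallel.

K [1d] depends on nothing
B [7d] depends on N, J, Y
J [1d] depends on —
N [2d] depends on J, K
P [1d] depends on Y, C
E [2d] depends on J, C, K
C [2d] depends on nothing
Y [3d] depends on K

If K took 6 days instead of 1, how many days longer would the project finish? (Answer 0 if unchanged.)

Baseline: K→Y→B = 1+3+7 = 11 → 11 days.
K lies on that path, so at 6 days the path becomes 16 days.
The critical path is still K→Y→B; finish is now 16 days.
Change in finish: 16 − 11 = +5 days.

5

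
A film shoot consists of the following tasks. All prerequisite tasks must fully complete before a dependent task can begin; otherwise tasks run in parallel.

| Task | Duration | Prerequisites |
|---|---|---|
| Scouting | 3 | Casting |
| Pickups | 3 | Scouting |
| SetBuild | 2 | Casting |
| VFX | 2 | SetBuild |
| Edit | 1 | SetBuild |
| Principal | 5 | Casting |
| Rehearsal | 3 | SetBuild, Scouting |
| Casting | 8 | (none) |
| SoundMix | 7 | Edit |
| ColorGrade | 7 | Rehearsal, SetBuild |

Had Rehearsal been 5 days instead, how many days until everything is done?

23

The binding path is Casting→Scouting→Rehearsal→ColorGrade = 8+3+3+7 = 21; finish at 21 days.
Rehearsal is on the critical path; changing it to 5 makes that path 23 days.
The critical path is still Casting→Scouting→Rehearsal→ColorGrade; finish is now 23 days.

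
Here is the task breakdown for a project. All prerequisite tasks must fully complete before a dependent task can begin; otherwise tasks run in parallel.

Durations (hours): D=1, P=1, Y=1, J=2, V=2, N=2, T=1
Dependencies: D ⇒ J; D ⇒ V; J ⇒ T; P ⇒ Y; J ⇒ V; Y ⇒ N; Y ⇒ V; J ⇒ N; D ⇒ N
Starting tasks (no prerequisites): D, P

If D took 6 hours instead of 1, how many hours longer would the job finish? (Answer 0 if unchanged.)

5

Baseline: D→J→V = 1+2+2 = 5 → 5 hours.
Since D is critical, the +5 change carries straight to that chain (now 10 hours).
The critical path is still D→J→V; finish is now 10 hours.
Change in finish: 10 − 5 = +5 hours.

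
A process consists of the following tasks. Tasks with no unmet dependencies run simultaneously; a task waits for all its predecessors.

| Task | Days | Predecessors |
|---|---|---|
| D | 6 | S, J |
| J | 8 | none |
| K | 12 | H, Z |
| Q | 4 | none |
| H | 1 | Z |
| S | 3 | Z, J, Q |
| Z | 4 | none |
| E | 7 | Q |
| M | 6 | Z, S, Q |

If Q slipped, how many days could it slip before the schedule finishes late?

4

J→S→M = 8+3+6 = 17 sets the makespan at 17 days.
Longest path through Q: 13 days (earliest finish 4, latest finish 8).
Slack of Q = 4 − 0 = 4 days.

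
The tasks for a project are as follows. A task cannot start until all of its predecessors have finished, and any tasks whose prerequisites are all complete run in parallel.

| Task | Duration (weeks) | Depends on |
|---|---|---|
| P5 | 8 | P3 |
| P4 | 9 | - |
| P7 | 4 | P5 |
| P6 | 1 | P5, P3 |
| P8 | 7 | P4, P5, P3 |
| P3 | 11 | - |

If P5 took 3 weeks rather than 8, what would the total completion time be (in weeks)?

21

Baseline: P3→P5→P8 = 11+8+7 = 26 → 26 weeks.
P5 lies on that path, so at 3 weeks the path becomes 21 weeks.
That remains the longest chain; total 21 weeks.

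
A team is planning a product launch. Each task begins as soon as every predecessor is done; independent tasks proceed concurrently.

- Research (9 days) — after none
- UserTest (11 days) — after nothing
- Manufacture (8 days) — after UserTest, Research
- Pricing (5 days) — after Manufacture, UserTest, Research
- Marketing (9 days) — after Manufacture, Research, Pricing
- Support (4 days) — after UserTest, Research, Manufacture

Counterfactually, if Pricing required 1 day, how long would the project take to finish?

29

Baseline: UserTest→Manufacture→Pricing→Marketing = 11+8+5+9 = 33 → 33 days.
Pricing is on the critical path; changing it to 1 makes that path 29 days.
The critical path is still UserTest→Manufacture→Pricing→Marketing; finish is now 29 days.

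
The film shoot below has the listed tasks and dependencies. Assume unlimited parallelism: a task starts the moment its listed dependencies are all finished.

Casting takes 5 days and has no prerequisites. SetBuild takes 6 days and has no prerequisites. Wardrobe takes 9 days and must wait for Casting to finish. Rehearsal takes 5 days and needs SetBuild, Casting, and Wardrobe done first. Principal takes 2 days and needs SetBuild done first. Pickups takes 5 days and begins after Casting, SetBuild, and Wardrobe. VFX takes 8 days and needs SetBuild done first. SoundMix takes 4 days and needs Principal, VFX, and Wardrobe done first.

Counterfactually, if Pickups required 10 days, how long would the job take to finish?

24

As given, the longest chain is Casting→Wardrobe→Pickups = 5+9+5 = 19, so the finish is 19 days.
Pickups lies on that path, so at 10 days the path becomes 24 days.
The critical path is still Casting→Wardrobe→Pickups; finish is now 24 days.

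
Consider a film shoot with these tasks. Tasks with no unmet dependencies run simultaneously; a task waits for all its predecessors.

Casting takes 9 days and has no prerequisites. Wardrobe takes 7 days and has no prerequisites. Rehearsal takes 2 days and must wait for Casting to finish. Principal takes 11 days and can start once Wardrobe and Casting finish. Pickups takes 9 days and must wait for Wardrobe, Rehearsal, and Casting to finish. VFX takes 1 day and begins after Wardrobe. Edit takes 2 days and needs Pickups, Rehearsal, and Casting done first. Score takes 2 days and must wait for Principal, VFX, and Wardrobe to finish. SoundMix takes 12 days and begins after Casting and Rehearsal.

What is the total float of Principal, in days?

Critical path: Casting→Rehearsal→SoundMix = 9+2+12 = 23, so the finish is 23 days.
Longest path through Principal: 22 days (earliest finish 20, latest finish 21).
So Principal can slip 21 − 20 = 1 day.

1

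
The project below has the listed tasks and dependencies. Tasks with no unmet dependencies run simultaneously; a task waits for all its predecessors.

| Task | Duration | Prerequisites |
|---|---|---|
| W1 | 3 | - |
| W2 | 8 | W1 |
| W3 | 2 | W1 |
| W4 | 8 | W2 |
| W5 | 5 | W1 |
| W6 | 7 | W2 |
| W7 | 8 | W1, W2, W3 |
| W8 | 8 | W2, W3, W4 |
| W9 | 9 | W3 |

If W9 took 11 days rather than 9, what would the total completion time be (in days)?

27

As given, the longest chain is W1→W2→W4→W8 = 3+8+8+8 = 27, so the finish is 27 days.
The longest path through W9 is only 14 days, so W9 has float 13.
No other chain overtakes it, so the finish is 27 days.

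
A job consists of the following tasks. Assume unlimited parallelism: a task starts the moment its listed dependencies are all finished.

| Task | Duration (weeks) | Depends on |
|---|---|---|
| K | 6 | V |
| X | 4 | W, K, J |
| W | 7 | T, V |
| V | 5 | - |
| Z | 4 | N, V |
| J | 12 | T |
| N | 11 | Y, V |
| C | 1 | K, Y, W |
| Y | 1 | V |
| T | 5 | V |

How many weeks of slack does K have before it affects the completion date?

11

V→T→J→X = 5+5+12+4 = 26 sets the makespan at 26 weeks.
The longest chain containing K totals 15 weeks.
Float = 26 − 15 = 11.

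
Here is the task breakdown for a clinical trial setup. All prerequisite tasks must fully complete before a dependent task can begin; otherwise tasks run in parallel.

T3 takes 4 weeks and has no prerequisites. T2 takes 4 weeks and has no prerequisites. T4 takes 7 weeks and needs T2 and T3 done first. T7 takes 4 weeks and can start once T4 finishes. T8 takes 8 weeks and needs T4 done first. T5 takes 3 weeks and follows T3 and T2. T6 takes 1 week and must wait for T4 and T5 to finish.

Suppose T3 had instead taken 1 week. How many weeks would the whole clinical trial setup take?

Actual critical path: T3→T4→T8 = 4+7+8 = 19 ⇒ 19 weeks.
T3 is on the critical path; changing it to 1 makes that path 16 weeks.
New critical path: T2→T4→T8 = 4+7+8 = 19 ⇒ 19 weeks.

19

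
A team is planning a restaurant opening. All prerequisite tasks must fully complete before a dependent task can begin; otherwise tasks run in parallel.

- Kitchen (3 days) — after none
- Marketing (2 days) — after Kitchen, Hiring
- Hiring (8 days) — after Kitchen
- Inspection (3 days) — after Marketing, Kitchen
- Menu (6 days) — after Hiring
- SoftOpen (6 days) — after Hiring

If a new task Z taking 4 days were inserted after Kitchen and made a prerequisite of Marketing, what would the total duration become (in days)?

Originally the project takes 17 days.
With Z inserted, Marketing now waits for max(Kitchen, Hiring, Z).
New critical path: Kitchen→Hiring→Menu = 3+8+6 = 17 ⇒ 17 days.

17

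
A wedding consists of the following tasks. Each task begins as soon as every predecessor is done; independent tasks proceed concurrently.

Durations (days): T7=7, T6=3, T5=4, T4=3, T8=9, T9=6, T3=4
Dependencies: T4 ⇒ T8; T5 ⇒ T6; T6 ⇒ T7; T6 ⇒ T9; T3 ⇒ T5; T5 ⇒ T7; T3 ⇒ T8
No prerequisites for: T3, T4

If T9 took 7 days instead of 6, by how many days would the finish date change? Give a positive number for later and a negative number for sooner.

0

As given, the longest chain is T3→T5→T6→T7 = 4+4+3+7 = 18, so the finish is 18 days.
T9 has 1 day of float (longest path through it is 17).
No other chain overtakes it, so the finish is 18 days.
Change in finish: 18 − 18 = +0 days.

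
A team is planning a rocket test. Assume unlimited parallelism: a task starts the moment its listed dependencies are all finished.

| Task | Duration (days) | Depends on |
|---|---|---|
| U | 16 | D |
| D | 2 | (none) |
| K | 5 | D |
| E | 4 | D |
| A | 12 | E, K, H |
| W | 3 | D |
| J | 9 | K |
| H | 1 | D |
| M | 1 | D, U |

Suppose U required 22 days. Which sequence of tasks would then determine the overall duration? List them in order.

D, U, M

Actual critical path: D→U→M = 2+16+1 = 19 ⇒ 19 days.
U is on the critical path; changing it to 22 makes that path 25 days.
No other chain overtakes it, so the finish is 25 days.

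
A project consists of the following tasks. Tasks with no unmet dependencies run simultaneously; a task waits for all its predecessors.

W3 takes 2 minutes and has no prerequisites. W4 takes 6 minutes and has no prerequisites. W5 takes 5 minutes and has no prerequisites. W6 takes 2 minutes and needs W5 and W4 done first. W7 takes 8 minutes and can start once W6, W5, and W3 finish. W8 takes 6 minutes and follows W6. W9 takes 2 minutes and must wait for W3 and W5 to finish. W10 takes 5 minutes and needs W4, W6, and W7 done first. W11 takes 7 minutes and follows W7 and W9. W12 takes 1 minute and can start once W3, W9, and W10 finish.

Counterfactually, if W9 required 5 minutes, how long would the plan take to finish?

Actual critical path: W4→W6→W7→W11 = 6+2+8+7 = 23 ⇒ 23 minutes.
W9 is off the critical path — its longest chain is 14 minutes, giving 9 of slack.
The critical path is still W4→W6→W7→W11; finish is now 23 minutes.

23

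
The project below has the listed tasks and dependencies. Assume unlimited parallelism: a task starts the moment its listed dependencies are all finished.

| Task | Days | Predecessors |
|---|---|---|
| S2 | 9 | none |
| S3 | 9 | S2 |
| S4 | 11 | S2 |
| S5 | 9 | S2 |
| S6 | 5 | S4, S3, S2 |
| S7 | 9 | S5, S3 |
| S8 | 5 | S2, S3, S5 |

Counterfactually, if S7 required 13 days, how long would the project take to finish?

The binding path is S2→S3→S7 = 9+9+9 = 27; finish at 27 days.
S7 is on the critical path; changing it to 13 makes that path 31 days.
No other chain overtakes it, so the finish is 31 days.

31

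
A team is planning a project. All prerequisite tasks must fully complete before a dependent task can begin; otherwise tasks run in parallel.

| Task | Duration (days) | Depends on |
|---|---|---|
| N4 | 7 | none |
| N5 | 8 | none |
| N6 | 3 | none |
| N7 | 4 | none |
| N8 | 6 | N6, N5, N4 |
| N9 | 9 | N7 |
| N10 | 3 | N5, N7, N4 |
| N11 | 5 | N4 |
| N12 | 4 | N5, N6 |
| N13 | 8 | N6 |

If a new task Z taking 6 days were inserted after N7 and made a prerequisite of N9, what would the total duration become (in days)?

Originally the plan takes 14 days.
With Z inserted, N9 now waits for max(N7, Z).
New critical path: N7→Z→N9 = 4+6+9 = 19 ⇒ 19 days.

19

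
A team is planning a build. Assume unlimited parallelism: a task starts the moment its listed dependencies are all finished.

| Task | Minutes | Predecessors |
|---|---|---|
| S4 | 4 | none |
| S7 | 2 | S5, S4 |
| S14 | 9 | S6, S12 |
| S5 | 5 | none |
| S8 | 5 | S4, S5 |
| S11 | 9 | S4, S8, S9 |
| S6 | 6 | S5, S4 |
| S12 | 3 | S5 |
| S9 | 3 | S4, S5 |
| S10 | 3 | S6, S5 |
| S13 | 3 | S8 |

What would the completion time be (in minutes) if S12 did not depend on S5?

Original critical path: S5→S6→S14 = 5+6+9 = 20 ⇒ 20 minutes.
Without S5→S12, S12's earliest start moves from 5 to 0.
The longest chain is now S5→S6→S14 = 5+6+9 = 20, so the build takes 20 minutes.

20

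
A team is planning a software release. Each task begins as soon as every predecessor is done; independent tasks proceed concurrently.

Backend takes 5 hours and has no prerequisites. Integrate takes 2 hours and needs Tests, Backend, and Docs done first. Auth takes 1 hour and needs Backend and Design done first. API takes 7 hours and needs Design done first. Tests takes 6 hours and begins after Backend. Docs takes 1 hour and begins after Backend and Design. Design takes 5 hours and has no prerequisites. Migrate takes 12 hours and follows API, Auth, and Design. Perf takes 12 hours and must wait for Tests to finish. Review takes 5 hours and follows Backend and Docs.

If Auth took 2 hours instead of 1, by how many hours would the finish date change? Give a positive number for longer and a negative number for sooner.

0

Critical path before the change: Design→API→Migrate = 5+7+12 = 24 giving 24 hours.
Auth has 6 hours of float (longest path through it is 18).
The critical path is still Design→API→Migrate; finish is now 24 hours.
Change in finish: 24 − 24 = +0 hours.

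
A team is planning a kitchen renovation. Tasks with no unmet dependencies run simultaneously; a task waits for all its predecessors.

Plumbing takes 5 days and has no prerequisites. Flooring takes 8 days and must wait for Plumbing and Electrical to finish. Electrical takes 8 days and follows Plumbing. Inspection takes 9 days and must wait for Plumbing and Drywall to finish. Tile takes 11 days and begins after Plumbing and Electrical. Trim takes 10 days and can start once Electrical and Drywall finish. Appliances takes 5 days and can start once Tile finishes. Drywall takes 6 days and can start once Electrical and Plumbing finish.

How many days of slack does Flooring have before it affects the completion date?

The longest chain is Plumbing→Electrical→Drywall→Trim = 5+8+6+10 = 29; overall finish 29 days.
The longest chain containing Flooring totals 21 days.
So Flooring can slip 29 − 21 = 8 days.

8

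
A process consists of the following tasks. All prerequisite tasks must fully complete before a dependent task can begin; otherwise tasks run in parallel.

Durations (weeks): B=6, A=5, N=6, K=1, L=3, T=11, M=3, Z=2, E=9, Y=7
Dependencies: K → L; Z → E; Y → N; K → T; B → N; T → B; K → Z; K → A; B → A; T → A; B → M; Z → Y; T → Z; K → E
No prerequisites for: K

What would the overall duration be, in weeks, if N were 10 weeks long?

The binding path is K→T→Z→Y→N = 1+11+2+7+6 = 27; finish at 27 weeks.
N lies on that path, so at 10 weeks the path becomes 31 weeks.
No other chain overtakes it, so the finish is 31 weeks.

31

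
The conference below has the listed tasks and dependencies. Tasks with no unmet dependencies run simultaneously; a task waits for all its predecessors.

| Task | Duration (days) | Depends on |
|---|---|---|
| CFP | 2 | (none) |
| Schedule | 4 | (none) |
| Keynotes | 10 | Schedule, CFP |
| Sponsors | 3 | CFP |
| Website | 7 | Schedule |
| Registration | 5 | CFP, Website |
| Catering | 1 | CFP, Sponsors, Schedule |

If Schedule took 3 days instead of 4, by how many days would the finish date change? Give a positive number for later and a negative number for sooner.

Baseline: Schedule→Website→Registration = 4+7+5 = 16 → 16 days.
Schedule lies on that path, so at 3 days the path becomes 15 days.
That remains the longest chain; total 15 days.
Change in finish: 15 − 16 = -1 days.

-1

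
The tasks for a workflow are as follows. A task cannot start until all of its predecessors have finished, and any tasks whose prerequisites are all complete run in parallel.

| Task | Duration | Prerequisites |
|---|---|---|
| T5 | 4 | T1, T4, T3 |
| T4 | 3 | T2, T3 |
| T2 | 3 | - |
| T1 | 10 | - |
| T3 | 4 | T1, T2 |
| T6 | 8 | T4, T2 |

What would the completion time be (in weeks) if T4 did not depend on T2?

Before: longest chain T1→T3→T4→T6 = 10+4+3+8 = 25, finish 25.
Dropping T2→T4 doesn't change T4's earliest start (14); another predecessor still binds.
The longest chain is now T1→T3→T4→T6 = 10+4+3+8 = 25, so the project takes 25 weeks.

25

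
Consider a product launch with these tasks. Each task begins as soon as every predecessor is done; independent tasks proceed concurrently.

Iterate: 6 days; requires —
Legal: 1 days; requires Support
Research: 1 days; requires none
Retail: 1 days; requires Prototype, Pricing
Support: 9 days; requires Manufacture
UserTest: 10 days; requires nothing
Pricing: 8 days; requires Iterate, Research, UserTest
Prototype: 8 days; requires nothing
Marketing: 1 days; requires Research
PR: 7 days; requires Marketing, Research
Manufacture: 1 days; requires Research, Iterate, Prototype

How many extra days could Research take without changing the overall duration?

7

Prototype→Manufacture→Support→Legal = 8+1+9+1 = 19 sets the makespan at 19 days.
The longest chain containing Research totals 12 days.
Slack of Research = 7 − 0 = 7 days.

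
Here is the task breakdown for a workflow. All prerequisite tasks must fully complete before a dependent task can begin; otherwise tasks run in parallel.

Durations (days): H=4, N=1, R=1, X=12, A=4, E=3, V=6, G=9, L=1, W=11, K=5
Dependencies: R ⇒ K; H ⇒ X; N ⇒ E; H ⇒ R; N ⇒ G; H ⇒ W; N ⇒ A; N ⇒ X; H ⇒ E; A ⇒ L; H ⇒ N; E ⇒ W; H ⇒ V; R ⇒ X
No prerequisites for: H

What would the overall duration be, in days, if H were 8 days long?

23

Actual critical path: H→N→E→W = 4+1+3+11 = 19 ⇒ 19 days.
Since H is critical, the +4 change carries straight to that chain (now 23 days).
The critical path is still H→N→E→W; finish is now 23 days.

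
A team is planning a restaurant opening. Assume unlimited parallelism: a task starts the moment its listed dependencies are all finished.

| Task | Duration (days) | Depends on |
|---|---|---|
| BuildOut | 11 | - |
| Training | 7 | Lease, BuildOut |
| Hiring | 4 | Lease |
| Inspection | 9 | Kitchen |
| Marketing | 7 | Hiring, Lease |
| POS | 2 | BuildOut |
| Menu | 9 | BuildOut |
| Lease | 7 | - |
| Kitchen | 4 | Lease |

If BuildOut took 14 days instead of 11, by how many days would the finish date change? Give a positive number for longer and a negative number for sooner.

3

Baseline: BuildOut→Menu = 11+9 = 20 → 20 days.
BuildOut is on the critical path; changing it to 14 makes that path 23 days.
No other chain overtakes it, so the finish is 23 days.
Change in finish: 23 − 20 = +3 days.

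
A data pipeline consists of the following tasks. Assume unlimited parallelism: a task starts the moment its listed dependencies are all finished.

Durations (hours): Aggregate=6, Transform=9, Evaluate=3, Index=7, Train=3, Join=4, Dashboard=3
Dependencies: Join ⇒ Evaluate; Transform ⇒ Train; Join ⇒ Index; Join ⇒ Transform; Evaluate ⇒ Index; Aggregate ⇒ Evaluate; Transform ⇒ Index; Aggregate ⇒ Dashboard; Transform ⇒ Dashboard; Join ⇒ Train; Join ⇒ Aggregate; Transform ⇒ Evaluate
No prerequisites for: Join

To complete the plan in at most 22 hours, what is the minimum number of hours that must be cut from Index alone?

Current finish: 23 hours; target: 22.
Index is on every critical path, so each hour cut from Index cuts the finish by one (this holds down to a finish of 17).
Need 23 − 22 = 1 hour off Index → Index becomes 6 hours, finish becomes 22.

1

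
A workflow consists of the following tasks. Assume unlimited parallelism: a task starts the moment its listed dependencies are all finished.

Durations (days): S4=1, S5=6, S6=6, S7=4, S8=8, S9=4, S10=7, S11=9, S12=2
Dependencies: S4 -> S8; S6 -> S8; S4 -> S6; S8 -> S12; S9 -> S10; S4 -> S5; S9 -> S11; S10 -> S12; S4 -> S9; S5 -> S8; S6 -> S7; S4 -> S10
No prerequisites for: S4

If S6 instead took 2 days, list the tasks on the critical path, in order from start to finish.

S4, S5, S8, S12

Baseline: S4→S6→S8→S12 = 1+6+8+2 = 17 → 17 days.
Since S6 is critical, the -4 change carries straight to that chain (now 13 days).
New critical path: S4→S5→S8→S12 = 1+6+8+2 = 17 ⇒ 17 days.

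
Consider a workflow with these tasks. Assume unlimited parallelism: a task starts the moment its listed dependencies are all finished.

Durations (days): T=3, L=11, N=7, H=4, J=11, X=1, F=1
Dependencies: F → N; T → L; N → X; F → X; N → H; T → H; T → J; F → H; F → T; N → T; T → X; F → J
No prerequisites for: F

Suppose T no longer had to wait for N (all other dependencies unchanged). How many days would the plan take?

Before: longest chain F→N→T→J = 1+7+3+11 = 22, finish 22.
Without N→T, T's earliest start moves from 8 to 1.
The longest chain is now F→T→J = 1+3+11 = 15, so the plan takes 15 days.

15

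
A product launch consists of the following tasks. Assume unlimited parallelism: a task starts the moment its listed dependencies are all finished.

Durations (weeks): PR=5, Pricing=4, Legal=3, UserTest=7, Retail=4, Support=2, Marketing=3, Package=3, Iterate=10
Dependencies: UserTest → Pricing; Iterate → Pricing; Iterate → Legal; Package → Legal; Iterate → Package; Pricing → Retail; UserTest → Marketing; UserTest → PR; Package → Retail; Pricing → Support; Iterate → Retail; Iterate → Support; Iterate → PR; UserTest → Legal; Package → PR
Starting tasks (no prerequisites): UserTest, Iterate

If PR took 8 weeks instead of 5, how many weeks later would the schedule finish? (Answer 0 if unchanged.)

Critical path before the change: Iterate→Package→PR = 10+3+5 = 18 giving 18 weeks.
PR is on the critical path; changing it to 8 makes that path 21 weeks.
No other chain overtakes it, so the finish is 21 weeks.
Change in finish: 21 − 18 = +3 weeks.

3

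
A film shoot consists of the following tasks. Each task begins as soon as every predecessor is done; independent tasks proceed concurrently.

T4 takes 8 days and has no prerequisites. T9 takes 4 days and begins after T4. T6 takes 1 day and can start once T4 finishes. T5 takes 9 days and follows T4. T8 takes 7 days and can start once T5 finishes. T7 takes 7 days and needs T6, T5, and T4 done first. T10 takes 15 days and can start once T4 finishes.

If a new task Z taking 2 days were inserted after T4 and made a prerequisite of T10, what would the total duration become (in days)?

25

Originally the project takes 24 days.
With Z inserted, T10 now waits for max(T4, Z).
New critical path: T4→Z→T10 = 8+2+15 = 25 ⇒ 25 days.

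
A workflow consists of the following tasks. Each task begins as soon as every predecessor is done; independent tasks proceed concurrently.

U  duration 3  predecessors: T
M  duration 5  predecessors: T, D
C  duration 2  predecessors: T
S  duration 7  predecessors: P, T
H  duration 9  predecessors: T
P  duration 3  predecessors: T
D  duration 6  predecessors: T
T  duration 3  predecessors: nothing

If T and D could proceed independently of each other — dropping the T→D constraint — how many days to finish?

With the dependency in place, T→D→M = 3+6+5 = 14 sets the finish at 14 days.
Without T→D, D's earliest start moves from 3 to 0.
After: T→P→S = 3+3+7 = 13 → 13 days.

13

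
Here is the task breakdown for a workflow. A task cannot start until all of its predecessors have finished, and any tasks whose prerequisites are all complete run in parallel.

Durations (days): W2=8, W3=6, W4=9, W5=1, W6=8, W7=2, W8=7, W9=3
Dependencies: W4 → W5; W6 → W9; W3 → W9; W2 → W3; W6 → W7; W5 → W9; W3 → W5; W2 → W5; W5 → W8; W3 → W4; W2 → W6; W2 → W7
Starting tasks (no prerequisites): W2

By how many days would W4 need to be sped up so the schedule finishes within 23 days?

8

Current finish: 31 days; target: 23.
W4 is on every critical path, so each day cut from W4 cuts the finish by one (this holds down to a finish of 23).
Need 31 − 23 = 8 days off W4 → W4 becomes 1 day, finish becomes 23.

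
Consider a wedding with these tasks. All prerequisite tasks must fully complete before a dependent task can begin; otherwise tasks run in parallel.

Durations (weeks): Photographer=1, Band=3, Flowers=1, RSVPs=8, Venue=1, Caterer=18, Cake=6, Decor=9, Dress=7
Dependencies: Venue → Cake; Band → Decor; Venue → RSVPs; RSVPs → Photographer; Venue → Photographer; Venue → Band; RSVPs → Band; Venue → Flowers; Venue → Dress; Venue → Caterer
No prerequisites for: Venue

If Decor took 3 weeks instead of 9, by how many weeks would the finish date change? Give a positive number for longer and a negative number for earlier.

-2

As given, the longest chain is Venue→RSVPs→Band→Decor = 1+8+3+9 = 21, so the finish is 21 weeks.
Decor lies on that path, so at 3 weeks the path becomes 15 weeks.
New critical path: Venue→Caterer = 1+18 = 19 ⇒ 19 weeks.
Change in finish: 19 − 21 = -2 weeks.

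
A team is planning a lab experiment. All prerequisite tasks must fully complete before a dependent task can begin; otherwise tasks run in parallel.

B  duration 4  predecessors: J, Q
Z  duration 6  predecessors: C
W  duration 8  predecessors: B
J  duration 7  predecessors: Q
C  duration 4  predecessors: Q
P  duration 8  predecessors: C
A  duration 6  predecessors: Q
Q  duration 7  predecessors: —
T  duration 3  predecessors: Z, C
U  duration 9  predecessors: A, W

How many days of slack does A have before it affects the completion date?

13

Critical path: Q→J→B→W→U = 7+7+4+8+9 = 35, so the finish is 35 days.
The longest chain containing A totals 22 days.
Slack of A = 20 − 7 = 13 days.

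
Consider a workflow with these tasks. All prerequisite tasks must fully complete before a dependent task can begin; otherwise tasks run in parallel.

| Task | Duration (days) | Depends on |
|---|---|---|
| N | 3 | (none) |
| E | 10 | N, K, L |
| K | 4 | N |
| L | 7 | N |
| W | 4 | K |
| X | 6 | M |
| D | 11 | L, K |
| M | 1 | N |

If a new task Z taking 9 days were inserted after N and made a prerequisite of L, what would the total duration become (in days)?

Originally the project takes 21 days.
With Z inserted, L now waits for max(N, Z).
New critical path: N→Z→L→D = 3+9+7+11 = 30 ⇒ 30 days.

30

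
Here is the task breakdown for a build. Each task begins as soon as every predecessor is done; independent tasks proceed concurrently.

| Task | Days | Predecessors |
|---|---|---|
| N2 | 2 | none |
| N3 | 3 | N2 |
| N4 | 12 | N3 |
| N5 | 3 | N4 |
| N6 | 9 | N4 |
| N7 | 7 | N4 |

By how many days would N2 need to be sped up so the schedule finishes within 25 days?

1

Current finish: 26 days; target: 25.
N2 is on every critical path, so each day cut from N2 cuts the finish by one (this holds down to a finish of 25).
Need 26 − 25 = 1 day off N2 → N2 becomes 1 day, finish becomes 25.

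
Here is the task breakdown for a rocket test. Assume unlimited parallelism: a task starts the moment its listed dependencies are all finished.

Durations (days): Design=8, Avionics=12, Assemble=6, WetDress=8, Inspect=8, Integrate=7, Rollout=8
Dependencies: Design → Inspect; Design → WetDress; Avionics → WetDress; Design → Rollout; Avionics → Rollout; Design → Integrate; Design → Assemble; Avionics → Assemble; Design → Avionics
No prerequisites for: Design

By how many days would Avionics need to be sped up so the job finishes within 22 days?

6

Current finish: 28 days; target: 22.
Avionics is on every critical path, so each day cut from Avionics cuts the finish by one (this holds down to a finish of 17).
Need 28 − 22 = 6 days off Avionics → Avionics becomes 6 days, finish becomes 22.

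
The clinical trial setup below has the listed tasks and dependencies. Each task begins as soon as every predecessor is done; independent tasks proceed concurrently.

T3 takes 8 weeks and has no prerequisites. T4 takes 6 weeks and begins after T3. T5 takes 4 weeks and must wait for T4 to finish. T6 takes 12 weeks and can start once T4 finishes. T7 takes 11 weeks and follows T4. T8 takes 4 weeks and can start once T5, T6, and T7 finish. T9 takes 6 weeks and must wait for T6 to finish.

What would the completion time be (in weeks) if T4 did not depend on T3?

24

With the dependency in place, T3→T4→T6→T9 = 8+6+12+6 = 32 sets the finish at 32 weeks.
Without T3→T4, T4's earliest start moves from 8 to 0.
After: T4→T6→T9 = 6+12+6 = 24 → 24 weeks.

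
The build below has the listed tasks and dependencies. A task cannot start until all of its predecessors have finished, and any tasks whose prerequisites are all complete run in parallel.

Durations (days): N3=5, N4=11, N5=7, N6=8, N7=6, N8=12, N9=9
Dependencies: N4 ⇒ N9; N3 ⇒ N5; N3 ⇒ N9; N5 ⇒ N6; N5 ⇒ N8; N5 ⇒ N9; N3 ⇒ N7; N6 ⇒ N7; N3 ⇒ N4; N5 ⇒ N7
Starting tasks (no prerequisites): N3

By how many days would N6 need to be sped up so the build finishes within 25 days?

1

Current finish: 26 days; target: 25.
N6 is on every critical path, so each day cut from N6 cuts the finish by one (this holds down to a finish of 25).
Need 26 − 25 = 1 day off N6 → N6 becomes 7 days, finish becomes 25.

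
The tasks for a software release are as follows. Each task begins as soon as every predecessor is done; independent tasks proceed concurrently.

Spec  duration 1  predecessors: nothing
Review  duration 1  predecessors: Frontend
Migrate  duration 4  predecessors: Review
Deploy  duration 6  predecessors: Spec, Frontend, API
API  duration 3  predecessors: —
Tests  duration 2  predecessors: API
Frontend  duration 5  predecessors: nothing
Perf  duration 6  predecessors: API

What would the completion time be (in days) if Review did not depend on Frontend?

Original critical path: Frontend→Deploy = 5+6 = 11 ⇒ 11 days.
Without Frontend→Review, Review's earliest start moves from 5 to 0.
The longest chain is now Frontend→Deploy = 5+6 = 11, so the software release takes 11 days.

11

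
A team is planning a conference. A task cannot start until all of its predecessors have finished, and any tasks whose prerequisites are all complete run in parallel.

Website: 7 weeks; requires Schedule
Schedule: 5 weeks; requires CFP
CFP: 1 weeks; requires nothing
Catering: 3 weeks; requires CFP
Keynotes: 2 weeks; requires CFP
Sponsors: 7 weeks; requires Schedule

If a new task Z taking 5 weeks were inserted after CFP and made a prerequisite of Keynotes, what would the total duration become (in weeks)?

13

Originally the job takes 13 weeks.
With Z inserted, Keynotes now waits for max(CFP, Z).
New critical path: CFP→Schedule→Sponsors = 1+5+7 = 13 ⇒ 13 weeks.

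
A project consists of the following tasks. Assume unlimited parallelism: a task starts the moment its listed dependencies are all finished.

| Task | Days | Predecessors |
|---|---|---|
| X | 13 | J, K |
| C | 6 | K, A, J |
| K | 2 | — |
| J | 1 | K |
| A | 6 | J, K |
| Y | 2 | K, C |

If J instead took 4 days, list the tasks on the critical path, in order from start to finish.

Baseline: K→J→A→C→Y = 2+1+6+6+2 = 17 → 17 days.
J is on the critical path; changing it to 4 makes that path 20 days.
That remains the longest chain; total 20 days.

K, J, A, C, Y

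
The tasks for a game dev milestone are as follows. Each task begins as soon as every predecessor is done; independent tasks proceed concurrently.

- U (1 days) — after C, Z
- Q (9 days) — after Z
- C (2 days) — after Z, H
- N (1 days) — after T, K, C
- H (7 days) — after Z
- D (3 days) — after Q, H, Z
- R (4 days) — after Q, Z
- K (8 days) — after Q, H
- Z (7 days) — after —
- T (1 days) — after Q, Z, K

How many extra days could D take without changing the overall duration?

Z→Q→K→T→N = 7+9+8+1+1 = 26 sets the makespan at 26 days.
The longest chain containing D totals 19 days.
Slack of D = 23 − 16 = 7 days.

7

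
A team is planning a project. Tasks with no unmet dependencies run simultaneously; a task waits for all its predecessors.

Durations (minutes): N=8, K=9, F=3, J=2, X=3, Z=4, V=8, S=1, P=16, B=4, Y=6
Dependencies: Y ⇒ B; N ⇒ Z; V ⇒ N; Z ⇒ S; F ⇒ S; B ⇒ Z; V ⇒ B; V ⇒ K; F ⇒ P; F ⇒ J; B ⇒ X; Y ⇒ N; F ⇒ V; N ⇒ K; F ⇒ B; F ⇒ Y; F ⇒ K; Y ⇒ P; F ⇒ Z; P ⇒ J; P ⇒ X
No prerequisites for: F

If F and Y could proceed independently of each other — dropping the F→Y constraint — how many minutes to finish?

28

Before: longest chain F→V→N→K = 3+8+8+9 = 28, finish 28.
Without F→Y, Y's earliest start moves from 3 to 0.
After: F→V→N→K = 3+8+8+9 = 28 → 28 minutes.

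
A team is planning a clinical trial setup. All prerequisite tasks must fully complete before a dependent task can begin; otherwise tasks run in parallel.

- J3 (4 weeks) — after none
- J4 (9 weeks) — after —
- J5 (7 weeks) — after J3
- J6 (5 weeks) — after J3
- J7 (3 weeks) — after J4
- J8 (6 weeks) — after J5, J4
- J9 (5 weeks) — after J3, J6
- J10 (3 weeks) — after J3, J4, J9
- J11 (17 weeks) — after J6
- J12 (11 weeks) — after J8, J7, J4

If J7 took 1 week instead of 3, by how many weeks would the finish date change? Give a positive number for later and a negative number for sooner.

0

Critical path before the change: J3→J5→J8→J12 = 4+7+6+11 = 28 giving 28 weeks.
The longest path through J7 is only 23 weeks, so J7 has float 5.
The critical path is still J3→J5→J8→J12; finish is now 28 weeks.
Change in finish: 28 − 28 = +0 weeks.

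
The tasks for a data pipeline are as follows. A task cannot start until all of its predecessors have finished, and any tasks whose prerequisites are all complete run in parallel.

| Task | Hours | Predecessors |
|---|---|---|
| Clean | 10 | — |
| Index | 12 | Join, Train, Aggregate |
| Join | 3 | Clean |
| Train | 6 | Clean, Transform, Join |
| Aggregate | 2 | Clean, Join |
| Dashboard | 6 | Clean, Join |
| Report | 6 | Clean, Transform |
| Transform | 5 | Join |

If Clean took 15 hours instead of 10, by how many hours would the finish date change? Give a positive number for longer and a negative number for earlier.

5

Actual critical path: Clean→Join→Transform→Train→Index = 10+3+5+6+12 = 36 ⇒ 36 hours.
Clean is on the critical path; changing it to 15 makes that path 41 hours.
The critical path is still Clean→Join→Transform→Train→Index; finish is now 41 hours.
Change in finish: 41 − 36 = +5 hours.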